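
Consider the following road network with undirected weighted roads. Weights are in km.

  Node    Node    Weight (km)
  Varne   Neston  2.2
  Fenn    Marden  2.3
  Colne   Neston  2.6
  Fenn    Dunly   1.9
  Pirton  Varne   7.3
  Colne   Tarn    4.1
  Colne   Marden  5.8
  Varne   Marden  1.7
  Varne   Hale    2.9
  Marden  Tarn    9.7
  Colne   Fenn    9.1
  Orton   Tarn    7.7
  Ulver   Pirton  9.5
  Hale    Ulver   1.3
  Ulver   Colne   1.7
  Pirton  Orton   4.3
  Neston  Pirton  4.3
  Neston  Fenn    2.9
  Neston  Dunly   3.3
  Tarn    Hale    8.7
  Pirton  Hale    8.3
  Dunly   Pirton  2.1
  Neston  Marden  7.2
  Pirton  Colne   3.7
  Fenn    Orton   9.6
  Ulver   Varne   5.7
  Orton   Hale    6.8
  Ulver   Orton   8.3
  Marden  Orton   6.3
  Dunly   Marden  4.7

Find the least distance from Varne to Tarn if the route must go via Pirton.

Best Varne to Pirton: Varne → Neston → Pirton costing 6.5
Best Pirton to Tarn: Pirton → Colne → Tarn costing 7.8
Total via Pirton: 6.5 + 7.8 = 14.3 km.

14.3 km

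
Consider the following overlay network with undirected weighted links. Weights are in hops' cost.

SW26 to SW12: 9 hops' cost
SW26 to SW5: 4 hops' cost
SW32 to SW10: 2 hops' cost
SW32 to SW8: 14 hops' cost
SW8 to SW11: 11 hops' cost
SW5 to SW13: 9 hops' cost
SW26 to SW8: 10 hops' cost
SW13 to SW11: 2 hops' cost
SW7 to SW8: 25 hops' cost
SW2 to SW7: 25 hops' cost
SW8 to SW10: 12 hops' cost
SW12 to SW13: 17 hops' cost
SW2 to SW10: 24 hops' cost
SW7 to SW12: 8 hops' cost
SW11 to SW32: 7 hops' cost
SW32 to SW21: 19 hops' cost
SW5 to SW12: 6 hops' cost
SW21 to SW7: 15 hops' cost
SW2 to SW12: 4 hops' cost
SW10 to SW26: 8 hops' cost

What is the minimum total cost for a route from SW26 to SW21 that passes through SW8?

43 hops' cost

Shortest SW26→SW8: SW26–SW8 = 10
Shortest SW8→SW21: SW8–SW32–SW21 = 33
Total via SW8: 10 + 33 = 43 hops' cost.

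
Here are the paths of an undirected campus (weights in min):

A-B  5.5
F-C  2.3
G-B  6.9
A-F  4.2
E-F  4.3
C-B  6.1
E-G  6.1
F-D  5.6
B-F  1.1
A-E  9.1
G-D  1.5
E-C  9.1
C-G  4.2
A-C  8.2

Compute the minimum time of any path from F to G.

Settle nodes by increasing distance from F:
F: 0
B: 1.1  (via F)
C: 2.3  (via F)
A: 4.2  (via F)
E: 4.3  (via F)
D: 5.6  (via F)
G: 6.5  (via C)
Shortest route: F–C–G = 6.5 min.

6.5 min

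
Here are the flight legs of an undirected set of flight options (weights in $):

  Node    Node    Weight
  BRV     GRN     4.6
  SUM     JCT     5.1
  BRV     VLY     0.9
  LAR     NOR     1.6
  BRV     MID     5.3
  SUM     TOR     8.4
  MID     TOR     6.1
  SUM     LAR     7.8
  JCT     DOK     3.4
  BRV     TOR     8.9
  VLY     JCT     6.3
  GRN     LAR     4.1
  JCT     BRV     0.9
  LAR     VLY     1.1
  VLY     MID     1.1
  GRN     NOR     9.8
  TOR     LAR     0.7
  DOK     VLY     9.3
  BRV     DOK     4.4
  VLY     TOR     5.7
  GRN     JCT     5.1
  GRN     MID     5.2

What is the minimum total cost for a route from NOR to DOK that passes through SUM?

Best NOR to SUM: NOR → LAR → SUM costing 9.4
Shortest SUM→DOK: SUM → JCT → DOK = 8.5
Total via SUM: 9.4 + 8.5 = $17.9.

$17.9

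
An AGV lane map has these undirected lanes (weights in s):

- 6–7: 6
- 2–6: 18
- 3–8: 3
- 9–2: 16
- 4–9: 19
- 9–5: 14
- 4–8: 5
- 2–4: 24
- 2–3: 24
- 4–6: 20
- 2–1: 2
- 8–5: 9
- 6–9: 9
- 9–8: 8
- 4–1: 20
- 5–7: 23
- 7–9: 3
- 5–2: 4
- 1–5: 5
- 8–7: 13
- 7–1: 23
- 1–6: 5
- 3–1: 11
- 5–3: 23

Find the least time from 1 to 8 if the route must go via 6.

22 s

Best 1 to 6: 1 → 6 costing 5
Best 6 to 8: 6 → 9 → 8 costing 17
Total via 6: 5 + 17 = 22 s.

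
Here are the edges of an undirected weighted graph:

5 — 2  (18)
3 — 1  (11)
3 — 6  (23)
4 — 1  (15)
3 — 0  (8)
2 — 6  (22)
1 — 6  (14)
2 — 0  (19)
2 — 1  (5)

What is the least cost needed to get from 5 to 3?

34

Running Dijkstra from 5:
5: 0
2: 18  (via 5)
1: 23  (via 2)
3: 34  (via 1)
Shortest route: 5 → 2 → 1 → 3 = 34.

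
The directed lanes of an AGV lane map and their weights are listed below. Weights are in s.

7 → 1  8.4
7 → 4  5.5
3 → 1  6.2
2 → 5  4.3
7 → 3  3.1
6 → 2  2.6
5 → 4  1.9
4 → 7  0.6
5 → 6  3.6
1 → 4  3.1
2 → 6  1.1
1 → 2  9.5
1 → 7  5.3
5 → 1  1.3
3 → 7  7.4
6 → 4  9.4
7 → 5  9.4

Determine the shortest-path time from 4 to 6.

Enumerating some paths:
4 - 7 - 5 - 1 - 2 - 6: 0.6+9.4+1.3+9.5+1.1 = 21.9
4 - 7 - 3 - 1 - 2 - 6: 0.6+3.1+6.2+9.5+1.1 = 20.5
4 - 7 - 5 - 6: 0.6+9.4+3.6 = 13.6
4 - 7 - 1 - 2 - 6: 0.6+8.4+9.5+1.1 = 19.6
The minimum is 13.6 s via 4 - 7 - 5 - 6.

13.6 s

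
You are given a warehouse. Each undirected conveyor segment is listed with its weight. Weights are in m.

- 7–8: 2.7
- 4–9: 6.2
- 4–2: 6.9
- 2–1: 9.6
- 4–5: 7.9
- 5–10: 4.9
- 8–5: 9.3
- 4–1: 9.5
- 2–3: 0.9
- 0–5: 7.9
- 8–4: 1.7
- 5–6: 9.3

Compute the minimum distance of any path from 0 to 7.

Shortest distances from 0:
0: 0
5: 7.9  (via 0)
10: 12.8  (via 5)
4: 15.8  (via 5)
6: 17.2  (via 5)
8: 17.2  (via 5)
7: 19.9  (via 8)
Shortest route: 0 → 5 → 8 → 7 = 19.9 m.

19.9 m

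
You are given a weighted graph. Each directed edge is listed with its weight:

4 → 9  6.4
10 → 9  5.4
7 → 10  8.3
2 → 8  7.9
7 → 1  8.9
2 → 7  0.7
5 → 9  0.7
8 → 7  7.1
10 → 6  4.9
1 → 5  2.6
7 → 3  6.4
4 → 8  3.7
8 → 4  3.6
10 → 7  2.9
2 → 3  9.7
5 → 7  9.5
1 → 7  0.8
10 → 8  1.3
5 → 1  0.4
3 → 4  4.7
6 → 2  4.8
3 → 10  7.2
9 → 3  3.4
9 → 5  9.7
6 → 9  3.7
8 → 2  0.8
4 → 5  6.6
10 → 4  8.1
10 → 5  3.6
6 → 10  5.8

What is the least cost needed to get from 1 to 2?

Candidate routes:
1–7–3–4–8–2: 0.8+6.4+4.7+3.7+0.8 = 16.4
1–5–9–3–4–8–2: 2.6+0.7+3.4+4.7+3.7+0.8 = 15.9
1–7–10–8–2: 0.8+8.3+1.3+0.8 = 11.2
1–5–9–3–10–8–2: 2.6+0.7+3.4+7.2+1.3+0.8 = 16
The minimum is 11.2 via 1–7–10–8–2.

11.2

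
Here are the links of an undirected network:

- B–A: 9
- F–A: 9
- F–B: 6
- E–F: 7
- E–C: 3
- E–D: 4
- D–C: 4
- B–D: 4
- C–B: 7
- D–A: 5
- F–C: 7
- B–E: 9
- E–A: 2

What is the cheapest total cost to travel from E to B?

Shortest distances from E:
E: 0
A: 2  (via E)
C: 3  (via E)
D: 4  (via E)
F: 7  (via E)
B: 8  (via D)
Shortest route: E → D → B = 8.

8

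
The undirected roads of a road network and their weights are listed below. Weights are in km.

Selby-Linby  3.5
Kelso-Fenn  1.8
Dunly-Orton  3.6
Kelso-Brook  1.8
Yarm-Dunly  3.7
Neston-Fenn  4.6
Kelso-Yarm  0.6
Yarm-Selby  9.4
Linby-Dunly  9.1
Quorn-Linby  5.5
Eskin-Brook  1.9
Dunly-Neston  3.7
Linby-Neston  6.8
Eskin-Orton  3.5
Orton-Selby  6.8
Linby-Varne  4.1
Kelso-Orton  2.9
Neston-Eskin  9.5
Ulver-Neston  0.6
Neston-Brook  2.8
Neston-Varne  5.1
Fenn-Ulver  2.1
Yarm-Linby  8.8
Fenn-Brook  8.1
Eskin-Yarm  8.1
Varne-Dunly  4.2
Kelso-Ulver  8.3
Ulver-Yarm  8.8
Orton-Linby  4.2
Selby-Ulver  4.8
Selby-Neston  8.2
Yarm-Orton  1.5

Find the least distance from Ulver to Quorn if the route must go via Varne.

15.3 km

Best Ulver to Varne: Ulver → Neston → Varne costing 5.7
Shortest Varne→Quorn: Varne → Linby → Quorn = 9.6
Total via Varne: 5.7 + 9.6 = 15.3 km.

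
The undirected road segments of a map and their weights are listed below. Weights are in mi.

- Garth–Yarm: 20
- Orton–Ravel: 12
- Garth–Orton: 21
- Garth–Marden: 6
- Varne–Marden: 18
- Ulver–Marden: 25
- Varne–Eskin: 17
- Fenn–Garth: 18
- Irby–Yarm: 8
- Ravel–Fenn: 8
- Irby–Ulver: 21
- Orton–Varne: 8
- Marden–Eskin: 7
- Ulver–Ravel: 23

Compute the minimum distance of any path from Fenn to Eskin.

Compare a few routes:
Fenn - Ravel - Orton - Varne - Eskin: 8+12+8+17 = 45
Fenn - Garth - Marden - Eskin: 18+6+7 = 31
The minimum is 31 mi via Fenn - Garth - Marden - Eskin.

31 mi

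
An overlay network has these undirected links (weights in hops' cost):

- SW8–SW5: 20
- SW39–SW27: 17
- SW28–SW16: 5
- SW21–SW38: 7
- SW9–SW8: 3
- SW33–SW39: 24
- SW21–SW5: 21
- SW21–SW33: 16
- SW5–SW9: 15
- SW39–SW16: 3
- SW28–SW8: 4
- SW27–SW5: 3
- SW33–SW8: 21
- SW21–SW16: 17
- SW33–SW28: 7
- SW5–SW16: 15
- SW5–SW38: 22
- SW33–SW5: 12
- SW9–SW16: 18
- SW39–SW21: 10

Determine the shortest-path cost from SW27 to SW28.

22 hops' cost

Compare a few routes:
SW27 - SW5 - SW16 - SW28: 3+15+5 = 23
SW27 - SW5 - SW33 - SW28: 3+12+7 = 22
The minimum is 22 hops' cost via SW27 - SW5 - SW33 - SW28.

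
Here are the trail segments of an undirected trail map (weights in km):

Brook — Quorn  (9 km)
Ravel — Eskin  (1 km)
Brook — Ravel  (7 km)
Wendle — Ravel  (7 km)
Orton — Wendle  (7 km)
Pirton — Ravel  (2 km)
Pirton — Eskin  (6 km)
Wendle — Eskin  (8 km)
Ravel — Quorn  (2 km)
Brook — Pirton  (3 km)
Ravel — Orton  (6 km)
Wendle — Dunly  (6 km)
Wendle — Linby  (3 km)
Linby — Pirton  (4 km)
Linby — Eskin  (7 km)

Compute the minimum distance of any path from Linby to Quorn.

8 km

Compare a few routes:
Linby → Pirton → Ravel → Quorn: 4+2+2 = 8
Linby → Eskin → Ravel → Quorn: 7+1+2 = 10
The minimum is 8 km via Linby → Pirton → Ravel → Quorn.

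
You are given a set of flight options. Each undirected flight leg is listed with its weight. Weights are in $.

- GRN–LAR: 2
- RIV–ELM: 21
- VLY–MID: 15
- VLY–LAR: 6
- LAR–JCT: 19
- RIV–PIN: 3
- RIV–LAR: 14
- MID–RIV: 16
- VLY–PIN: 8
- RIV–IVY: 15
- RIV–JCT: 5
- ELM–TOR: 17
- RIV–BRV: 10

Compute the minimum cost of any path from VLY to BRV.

Running Dijkstra from VLY:
VLY: 0
LAR: 6  (via VLY)
GRN: 8  (via LAR)
PIN: 8  (via VLY)
RIV: 11  (via PIN)
MID: 15  (via VLY)
JCT: 16  (via RIV)
BRV: 21  (via RIV)
Shortest route: VLY–PIN–RIV–BRV = $21.

$21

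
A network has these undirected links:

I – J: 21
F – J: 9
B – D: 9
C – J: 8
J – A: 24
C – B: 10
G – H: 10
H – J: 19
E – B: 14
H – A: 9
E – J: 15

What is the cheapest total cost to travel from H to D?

46

Compare a few routes:
H → A → J → C → B → D: 9+24+8+10+9 = 60
H → A → J → E → B → D: 9+24+15+14+9 = 71
H → J → C → B → D: 19+8+10+9 = 46
H → J → E → B → D: 19+15+14+9 = 57
The minimum is 46 via H → J → C → B → D.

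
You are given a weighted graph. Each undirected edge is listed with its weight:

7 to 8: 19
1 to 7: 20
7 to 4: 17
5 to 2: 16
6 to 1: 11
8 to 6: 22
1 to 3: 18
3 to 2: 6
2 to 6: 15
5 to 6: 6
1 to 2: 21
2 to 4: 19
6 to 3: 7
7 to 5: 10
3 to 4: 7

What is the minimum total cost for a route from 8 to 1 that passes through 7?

Shortest 8→7: 8 → 7 = 19
Best 7 to 1: 7 → 1 costing 20
Total via 7: 19 + 20 = 39.

39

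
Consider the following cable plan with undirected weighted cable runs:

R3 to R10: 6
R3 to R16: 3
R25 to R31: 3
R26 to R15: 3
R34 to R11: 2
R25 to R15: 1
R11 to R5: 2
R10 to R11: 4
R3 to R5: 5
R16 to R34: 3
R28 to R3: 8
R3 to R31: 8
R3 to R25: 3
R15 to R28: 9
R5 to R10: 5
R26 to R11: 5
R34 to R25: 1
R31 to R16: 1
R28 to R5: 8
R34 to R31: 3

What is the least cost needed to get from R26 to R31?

Settle nodes by increasing distance from R26:
R26: 0
R15: 3  (via R26)
R25: 4  (via R15)
R11: 5  (via R26)
R34: 5  (via R25)
R3: 7  (via R25)
R31: 7  (via R25)
Shortest route: R26 → R15 → R25 → R31 = 7.

7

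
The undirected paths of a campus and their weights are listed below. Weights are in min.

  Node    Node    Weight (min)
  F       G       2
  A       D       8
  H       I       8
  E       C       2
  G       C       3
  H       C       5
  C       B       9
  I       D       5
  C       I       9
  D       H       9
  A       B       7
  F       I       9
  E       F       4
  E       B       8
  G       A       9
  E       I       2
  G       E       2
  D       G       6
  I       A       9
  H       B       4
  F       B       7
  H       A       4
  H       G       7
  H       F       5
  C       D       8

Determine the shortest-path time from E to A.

11 min

Enumerating some paths:
E–G–F–H–A: 2+2+5+4 = 13
E–G–A: 2+9 = 11
E–F–H–A: 4+5+4 = 13
E–G–H–A: 2+7+4 = 13
Cheapest is E–G–A at 11 min.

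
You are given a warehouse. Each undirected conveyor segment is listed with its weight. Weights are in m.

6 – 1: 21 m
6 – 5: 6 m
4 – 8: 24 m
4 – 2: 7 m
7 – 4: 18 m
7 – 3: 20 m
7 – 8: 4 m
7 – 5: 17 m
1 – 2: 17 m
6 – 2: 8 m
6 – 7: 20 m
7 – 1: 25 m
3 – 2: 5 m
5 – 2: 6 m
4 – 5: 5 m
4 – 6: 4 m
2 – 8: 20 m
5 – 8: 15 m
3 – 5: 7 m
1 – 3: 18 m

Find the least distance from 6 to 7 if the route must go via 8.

Shortest 6→8: 6 → 5 → 8 = 21
Best 8 to 7: 8 → 7 costing 4
Total via 8: 21 + 4 = 25 m.

25 m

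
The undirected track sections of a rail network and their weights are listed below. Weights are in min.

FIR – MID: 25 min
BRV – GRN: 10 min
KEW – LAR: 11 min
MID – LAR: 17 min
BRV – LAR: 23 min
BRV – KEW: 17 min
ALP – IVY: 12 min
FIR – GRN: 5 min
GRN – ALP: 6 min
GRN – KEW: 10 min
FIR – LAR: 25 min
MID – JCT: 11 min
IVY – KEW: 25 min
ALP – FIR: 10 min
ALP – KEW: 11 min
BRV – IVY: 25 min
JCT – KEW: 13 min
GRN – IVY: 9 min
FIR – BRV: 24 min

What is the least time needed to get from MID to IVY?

39 min

Enumerating some paths:
MID - FIR - GRN - IVY: 25+5+9 = 39
MID - FIR - ALP - IVY: 25+10+12 = 47
MID - JCT - KEW - GRN - IVY: 11+13+10+9 = 43
Cheapest is MID - FIR - GRN - IVY at 39 min.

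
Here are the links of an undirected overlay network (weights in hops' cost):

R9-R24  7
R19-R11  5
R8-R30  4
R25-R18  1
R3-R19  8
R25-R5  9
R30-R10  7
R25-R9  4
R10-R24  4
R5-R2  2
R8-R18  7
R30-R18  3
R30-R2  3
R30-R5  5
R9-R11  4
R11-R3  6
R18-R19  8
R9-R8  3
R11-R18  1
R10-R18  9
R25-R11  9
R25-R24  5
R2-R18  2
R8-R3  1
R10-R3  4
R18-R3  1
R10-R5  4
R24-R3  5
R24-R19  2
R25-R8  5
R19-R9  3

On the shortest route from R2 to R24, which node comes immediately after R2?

Compare a few routes:
R2 → R18 → R3 → R24: 2+1+5 = 8
R2 → R5 → R10 → R24: 2+4+4 = 10
The minimum is 8 hops' cost via R2 → R18 → R3 → R24.
So from R2 the first move is to R18.

R18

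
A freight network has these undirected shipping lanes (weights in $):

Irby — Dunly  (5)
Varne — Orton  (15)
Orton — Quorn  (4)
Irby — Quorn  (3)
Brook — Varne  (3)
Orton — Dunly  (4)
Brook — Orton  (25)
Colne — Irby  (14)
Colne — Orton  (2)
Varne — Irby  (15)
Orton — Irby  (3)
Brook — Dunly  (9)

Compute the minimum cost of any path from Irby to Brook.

$14

Settle nodes by increasing distance from Irby:
Irby: 0
Quorn: 3  (via Irby)
Orton: 3  (via Irby)
Colne: 5  (via Orton)
Dunly: 5  (via Irby)
Brook: 14  (via Dunly)
Shortest route: Irby → Dunly → Brook = $14.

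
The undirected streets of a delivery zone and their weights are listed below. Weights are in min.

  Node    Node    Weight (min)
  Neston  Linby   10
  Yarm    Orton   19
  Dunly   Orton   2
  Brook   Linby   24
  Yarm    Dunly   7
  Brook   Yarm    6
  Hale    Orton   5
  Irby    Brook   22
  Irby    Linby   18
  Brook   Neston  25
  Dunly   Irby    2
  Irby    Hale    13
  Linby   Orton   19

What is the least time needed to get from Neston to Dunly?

Enumerating some paths:
Neston → Linby → Orton → Dunly: 10+19+2 = 31
Neston → Linby → Irby → Dunly: 10+18+2 = 30
Cheapest is Neston → Linby → Irby → Dunly at 30 min.

30 min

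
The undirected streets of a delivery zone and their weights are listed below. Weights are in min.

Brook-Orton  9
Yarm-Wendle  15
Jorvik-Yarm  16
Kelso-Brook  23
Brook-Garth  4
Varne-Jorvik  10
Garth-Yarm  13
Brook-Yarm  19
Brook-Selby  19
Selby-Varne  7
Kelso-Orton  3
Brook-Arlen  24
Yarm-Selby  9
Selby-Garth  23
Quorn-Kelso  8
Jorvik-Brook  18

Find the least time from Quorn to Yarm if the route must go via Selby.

Best Quorn to Selby: Quorn → Kelso → Orton → Brook → Selby costing 39
Best Selby to Yarm: Selby → Yarm costing 9
Total via Selby: 39 + 9 = 48 min.

48 min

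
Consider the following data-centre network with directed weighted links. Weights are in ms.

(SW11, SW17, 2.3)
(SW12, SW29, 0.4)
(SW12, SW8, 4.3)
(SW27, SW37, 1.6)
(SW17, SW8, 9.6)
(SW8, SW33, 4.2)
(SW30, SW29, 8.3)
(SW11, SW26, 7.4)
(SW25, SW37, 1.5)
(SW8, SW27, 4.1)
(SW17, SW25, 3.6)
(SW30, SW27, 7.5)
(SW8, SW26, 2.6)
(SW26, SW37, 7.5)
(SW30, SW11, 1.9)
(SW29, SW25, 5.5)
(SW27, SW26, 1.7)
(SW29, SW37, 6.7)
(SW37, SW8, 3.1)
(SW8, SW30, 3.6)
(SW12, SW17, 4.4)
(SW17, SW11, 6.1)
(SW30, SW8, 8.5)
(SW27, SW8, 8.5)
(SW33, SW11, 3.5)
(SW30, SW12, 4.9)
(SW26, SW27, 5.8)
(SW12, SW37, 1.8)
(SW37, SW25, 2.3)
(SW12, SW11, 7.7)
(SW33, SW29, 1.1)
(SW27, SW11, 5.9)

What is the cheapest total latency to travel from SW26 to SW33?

14.7 ms

Running Dijkstra from SW26:
SW26: 0
SW27: 5.8  (via SW26)
SW37: 7.4  (via SW27)
SW25: 9.7  (via SW37)
SW8: 10.5  (via SW37)
SW11: 11.7  (via SW27)
SW17: 14  (via SW11)
SW30: 14.1  (via SW8)
SW33: 14.7  (via SW8)
Shortest route: SW26 → SW27 → SW37 → SW8 → SW33 = 14.7 ms.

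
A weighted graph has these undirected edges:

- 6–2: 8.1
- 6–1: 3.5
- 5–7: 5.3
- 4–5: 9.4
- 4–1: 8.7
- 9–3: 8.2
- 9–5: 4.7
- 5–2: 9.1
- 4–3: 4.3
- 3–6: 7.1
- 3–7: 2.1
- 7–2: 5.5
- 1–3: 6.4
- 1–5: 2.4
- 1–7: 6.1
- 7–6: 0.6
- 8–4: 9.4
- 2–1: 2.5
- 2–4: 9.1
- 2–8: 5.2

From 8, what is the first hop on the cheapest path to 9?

2

Enumerating some paths:
8 - 2 - 1 - 5 - 9: 5.2+2.5+2.4+4.7 = 14.8
8 - 2 - 5 - 9: 5.2+9.1+4.7 = 19
8 - 2 - 7 - 5 - 9: 5.2+5.5+5.3+4.7 = 20.7
The minimum is 14.8 via 8 - 2 - 1 - 5 - 9.
So from 8 the first move is to 2.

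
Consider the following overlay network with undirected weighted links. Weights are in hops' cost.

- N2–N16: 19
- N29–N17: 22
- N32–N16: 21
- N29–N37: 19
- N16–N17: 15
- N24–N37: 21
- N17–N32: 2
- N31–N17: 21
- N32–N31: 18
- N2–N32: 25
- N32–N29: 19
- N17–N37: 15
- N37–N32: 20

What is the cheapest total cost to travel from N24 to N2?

63 hops' cost

Compare a few routes:
N24 → N37 → N17 → N16 → N2: 21+15+15+19 = 70
N24 → N37 → N32 → N2: 21+20+25 = 66
N24 → N37 → N17 → N32 → N2: 21+15+2+25 = 63
Cheapest is N24 → N37 → N17 → N32 → N2 at 63 hops' cost.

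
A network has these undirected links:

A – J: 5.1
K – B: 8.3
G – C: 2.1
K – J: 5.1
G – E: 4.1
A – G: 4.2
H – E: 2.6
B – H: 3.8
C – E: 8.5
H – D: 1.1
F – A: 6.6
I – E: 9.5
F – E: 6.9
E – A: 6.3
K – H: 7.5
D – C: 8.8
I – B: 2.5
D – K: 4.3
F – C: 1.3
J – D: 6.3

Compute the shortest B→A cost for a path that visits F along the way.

19.9

Shortest B→F: B–H–E–F = 13.3
Shortest F→A: F–A = 6.6
Total via F: 13.3 + 6.6 = 19.9.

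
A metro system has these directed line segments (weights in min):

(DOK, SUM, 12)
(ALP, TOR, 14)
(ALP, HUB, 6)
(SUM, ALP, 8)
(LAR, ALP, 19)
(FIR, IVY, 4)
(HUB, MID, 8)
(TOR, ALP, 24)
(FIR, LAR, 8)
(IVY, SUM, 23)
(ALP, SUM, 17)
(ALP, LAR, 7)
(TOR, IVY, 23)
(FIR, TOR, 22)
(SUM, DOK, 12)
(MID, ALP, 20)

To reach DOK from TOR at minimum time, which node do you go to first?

Enumerating some paths:
TOR–IVY–SUM–DOK: 23+23+12 = 58
TOR–ALP–SUM–DOK: 24+17+12 = 53
Cheapest is TOR–ALP–SUM–DOK at 53 min.
So from TOR the first move is to ALP.

ALP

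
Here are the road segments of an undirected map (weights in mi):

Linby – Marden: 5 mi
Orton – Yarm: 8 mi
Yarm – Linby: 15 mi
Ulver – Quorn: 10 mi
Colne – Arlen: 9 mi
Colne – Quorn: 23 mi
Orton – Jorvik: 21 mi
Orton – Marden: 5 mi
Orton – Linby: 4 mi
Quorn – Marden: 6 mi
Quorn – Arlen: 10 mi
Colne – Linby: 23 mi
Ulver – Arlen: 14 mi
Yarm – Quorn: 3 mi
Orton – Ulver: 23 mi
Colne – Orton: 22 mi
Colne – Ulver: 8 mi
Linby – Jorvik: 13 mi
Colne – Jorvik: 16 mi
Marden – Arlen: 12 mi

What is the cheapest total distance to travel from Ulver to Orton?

21 mi

Shortest distances from Ulver:
Ulver: 0
Colne: 8  (via Ulver)
Quorn: 10  (via Ulver)
Yarm: 13  (via Quorn)
Arlen: 14  (via Ulver)
Marden: 16  (via Quorn)
Orton: 21  (via Yarm)
Shortest route: Ulver–Quorn–Yarm–Orton = 21 mi.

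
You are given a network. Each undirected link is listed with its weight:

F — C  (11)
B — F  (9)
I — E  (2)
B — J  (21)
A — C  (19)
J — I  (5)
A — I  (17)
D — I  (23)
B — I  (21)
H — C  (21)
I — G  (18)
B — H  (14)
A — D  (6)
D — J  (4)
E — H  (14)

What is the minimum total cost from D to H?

Shortest distances from D:
D: 0
J: 4  (via D)
A: 6  (via D)
I: 9  (via J)
E: 11  (via I)
B: 25  (via J)
C: 25  (via A)
H: 25  (via E)
Shortest route: D–J–I–E–H = 25.

25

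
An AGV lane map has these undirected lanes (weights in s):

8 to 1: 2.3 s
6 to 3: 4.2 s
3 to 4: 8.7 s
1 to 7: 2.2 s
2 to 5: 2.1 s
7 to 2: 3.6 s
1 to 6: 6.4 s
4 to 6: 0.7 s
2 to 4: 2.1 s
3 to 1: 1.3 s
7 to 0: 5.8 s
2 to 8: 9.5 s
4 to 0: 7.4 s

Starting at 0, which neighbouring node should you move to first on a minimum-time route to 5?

Enumerating some paths:
0–7–2–5: 5.8+3.6+2.1 = 11.5
0–7–1–3–6–4–2–5: 5.8+2.2+1.3+4.2+0.7+2.1+2.1 = 18.4
0–4–2–5: 7.4+2.1+2.1 = 11.6
Cheapest is 0–7–2–5 at 11.5 s.
So from 0 the first move is to 7.

7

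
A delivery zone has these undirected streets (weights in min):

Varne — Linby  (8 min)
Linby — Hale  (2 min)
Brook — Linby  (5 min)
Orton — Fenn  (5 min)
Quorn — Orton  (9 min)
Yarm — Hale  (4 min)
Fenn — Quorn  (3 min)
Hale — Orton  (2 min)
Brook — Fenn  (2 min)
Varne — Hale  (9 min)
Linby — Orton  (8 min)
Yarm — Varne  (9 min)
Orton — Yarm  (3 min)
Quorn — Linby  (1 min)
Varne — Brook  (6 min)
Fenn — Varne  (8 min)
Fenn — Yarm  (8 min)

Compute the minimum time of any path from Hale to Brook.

Compare a few routes:
Hale - Linby - Brook: 2+5 = 7
Hale - Linby - Quorn - Fenn - Brook: 2+1+3+2 = 8
Cheapest is Hale - Linby - Brook at 7 min.

7 min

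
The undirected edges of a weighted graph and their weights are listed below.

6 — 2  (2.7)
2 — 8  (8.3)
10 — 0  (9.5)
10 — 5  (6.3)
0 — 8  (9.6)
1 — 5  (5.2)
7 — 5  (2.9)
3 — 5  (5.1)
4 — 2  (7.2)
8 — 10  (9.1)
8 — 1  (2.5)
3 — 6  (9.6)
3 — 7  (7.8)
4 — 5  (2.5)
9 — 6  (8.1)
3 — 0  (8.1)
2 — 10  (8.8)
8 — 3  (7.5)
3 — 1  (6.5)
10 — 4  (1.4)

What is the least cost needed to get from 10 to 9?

Running Dijkstra from 10:
10: 0
4: 1.4  (via 10)
5: 3.9  (via 4)
7: 6.8  (via 5)
2: 8.6  (via 4)
3: 9  (via 5)
1: 9.1  (via 5)
8: 9.1  (via 10)
0: 9.5  (via 10)
6: 11.3  (via 2)
9: 19.4  (via 6)
Shortest route: 10–4–2–6–9 = 19.4.

19.4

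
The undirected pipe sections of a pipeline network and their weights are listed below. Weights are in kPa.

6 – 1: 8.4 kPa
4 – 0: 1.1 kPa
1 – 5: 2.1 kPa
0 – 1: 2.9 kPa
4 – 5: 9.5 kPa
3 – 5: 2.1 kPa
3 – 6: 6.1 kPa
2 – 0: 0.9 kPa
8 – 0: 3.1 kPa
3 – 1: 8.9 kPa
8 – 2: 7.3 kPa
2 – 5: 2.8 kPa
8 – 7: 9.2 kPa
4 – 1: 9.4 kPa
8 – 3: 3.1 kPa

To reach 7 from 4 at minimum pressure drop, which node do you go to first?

Enumerating some paths:
4 - 0 - 2 - 8 - 7: 1.1+0.9+7.3+9.2 = 18.5
4 - 0 - 2 - 5 - 3 - 8 - 7: 1.1+0.9+2.8+2.1+3.1+9.2 = 19.2
4 - 0 - 8 - 7: 1.1+3.1+9.2 = 13.4
Cheapest is 4 - 0 - 8 - 7 at 13.4 kPa.
So from 4 the first move is to 0.

0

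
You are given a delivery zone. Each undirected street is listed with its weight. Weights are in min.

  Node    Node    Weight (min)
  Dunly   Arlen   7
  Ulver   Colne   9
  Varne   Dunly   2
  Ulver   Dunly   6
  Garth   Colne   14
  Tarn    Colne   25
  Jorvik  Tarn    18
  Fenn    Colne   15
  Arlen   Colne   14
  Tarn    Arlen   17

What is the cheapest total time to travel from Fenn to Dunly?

Shortest distances from Fenn:
Fenn: 0
Colne: 15  (via Fenn)
Ulver: 24  (via Colne)
Arlen: 29  (via Colne)
Garth: 29  (via Colne)
Dunly: 30  (via Ulver)
Shortest route: Fenn–Colne–Ulver–Dunly = 30 min.

30 min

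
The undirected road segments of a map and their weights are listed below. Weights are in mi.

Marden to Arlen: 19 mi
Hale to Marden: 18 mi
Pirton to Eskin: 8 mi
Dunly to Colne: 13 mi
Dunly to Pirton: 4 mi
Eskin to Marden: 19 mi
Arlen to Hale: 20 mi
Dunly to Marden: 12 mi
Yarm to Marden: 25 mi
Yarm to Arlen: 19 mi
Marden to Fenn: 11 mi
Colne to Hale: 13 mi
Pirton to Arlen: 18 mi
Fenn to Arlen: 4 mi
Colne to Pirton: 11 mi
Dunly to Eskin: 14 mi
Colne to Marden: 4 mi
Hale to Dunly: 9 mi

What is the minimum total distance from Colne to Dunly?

Candidate routes:
Colne–Dunly: 13 = 13
Colne–Pirton–Dunly: 11+4 = 15
Cheapest is Colne–Dunly at 13 mi.

13 mi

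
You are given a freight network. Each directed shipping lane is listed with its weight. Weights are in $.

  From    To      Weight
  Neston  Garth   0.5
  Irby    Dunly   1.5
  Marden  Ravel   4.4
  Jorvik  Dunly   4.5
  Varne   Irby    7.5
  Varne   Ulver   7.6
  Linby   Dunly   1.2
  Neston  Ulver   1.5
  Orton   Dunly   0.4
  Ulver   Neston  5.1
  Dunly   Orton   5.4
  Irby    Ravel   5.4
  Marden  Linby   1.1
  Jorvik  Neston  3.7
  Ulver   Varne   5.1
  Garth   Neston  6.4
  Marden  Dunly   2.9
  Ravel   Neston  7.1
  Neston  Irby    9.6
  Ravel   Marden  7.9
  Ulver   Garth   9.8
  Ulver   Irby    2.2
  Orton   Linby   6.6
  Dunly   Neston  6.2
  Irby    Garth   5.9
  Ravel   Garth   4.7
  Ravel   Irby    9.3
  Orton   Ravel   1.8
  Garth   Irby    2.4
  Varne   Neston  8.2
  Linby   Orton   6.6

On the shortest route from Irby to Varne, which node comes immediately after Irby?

Dunly

Compare a few routes:
Irby–Garth–Neston–Ulver–Varne: 5.9+6.4+1.5+5.1 = 18.9
Irby–Dunly–Neston–Ulver–Varne: 1.5+6.2+1.5+5.1 = 14.3
Cheapest is Irby–Dunly–Neston–Ulver–Varne at $14.3.
So from Irby the first move is to Dunly.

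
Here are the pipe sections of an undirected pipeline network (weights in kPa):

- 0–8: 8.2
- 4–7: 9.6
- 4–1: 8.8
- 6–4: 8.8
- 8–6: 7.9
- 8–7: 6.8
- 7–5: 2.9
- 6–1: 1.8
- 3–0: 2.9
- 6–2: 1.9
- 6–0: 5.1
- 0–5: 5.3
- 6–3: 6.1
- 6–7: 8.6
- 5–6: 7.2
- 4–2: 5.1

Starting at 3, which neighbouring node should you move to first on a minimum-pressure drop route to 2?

Candidate routes:
3 → 6 → 2: 6.1+1.9 = 8
3 → 0 → 6 → 2: 2.9+5.1+1.9 = 9.9
3 → 0 → 5 → 6 → 2: 2.9+5.3+7.2+1.9 = 17.3
The minimum is 8 kPa via 3 → 6 → 2.
So from 3 the first move is to 6.

6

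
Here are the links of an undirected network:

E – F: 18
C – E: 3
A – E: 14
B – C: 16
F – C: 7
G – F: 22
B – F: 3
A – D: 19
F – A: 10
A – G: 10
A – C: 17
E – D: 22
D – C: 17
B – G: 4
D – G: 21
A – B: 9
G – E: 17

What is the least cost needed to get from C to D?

17

Candidate routes:
C–E–A–D: 3+14+19 = 36
C–E–D: 3+22 = 25
C–D: 17 = 17
C–F–B–G–D: 7+3+4+21 = 35
Cheapest is C–D at 17.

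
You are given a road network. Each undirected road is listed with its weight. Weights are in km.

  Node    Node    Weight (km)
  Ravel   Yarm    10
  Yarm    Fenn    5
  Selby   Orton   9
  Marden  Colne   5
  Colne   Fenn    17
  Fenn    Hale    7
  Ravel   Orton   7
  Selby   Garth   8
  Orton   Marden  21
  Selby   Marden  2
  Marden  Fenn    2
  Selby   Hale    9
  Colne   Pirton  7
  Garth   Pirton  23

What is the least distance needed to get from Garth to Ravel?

Compare a few routes:
Garth–Selby–Orton–Ravel: 8+9+7 = 24
Garth–Selby–Marden–Fenn–Yarm–Ravel: 8+2+2+5+10 = 27
The minimum is 24 km via Garth–Selby–Orton–Ravel.

24 km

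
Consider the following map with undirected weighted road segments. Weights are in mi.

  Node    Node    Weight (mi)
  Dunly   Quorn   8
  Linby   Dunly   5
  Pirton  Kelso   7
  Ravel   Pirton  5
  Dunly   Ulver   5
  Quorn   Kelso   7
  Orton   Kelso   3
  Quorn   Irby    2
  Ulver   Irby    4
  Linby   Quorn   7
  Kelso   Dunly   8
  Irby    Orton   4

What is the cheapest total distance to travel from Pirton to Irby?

Compare a few routes:
Pirton–Kelso–Orton–Irby: 7+3+4 = 14
Pirton–Kelso–Quorn–Irby: 7+7+2 = 16
Pirton–Kelso–Dunly–Ulver–Irby: 7+8+5+4 = 24
The minimum is 14 mi via Pirton–Kelso–Orton–Irby.

14 mi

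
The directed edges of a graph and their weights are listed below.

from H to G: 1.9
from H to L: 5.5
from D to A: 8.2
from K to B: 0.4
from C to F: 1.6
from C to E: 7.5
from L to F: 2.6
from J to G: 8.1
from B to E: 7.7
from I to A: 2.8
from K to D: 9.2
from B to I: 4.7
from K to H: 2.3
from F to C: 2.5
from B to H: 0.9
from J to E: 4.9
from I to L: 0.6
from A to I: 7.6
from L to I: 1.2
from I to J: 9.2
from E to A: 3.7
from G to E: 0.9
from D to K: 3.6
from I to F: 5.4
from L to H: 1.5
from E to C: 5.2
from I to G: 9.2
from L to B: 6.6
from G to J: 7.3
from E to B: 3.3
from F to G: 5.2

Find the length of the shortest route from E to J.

Running Dijkstra from E:
E: 0
B: 3.3  (via E)
A: 3.7  (via E)
H: 4.2  (via B)
C: 5.2  (via E)
G: 6.1  (via H)
F: 6.8  (via C)
I: 8  (via B)
L: 8.6  (via I)
J: 13.4  (via G)
Shortest route: E–B–H–G–J = 13.4.

13.4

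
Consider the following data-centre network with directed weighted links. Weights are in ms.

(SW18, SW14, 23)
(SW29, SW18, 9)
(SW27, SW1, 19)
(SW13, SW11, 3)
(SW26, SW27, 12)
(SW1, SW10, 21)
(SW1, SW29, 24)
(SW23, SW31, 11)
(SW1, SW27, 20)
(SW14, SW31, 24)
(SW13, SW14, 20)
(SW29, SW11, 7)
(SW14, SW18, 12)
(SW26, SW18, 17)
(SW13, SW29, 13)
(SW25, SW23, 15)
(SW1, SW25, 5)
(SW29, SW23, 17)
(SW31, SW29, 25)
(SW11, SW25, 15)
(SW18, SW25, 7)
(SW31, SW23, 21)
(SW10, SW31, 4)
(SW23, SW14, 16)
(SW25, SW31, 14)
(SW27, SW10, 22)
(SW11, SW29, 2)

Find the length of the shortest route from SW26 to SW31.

Compare a few routes:
SW26–SW27–SW1–SW25–SW31: 12+19+5+14 = 50
SW26–SW18–SW25–SW31: 17+7+14 = 38
SW26–SW18–SW25–SW23–SW31: 17+7+15+11 = 50
The minimum is 38 ms via SW26–SW18–SW25–SW31.

38 ms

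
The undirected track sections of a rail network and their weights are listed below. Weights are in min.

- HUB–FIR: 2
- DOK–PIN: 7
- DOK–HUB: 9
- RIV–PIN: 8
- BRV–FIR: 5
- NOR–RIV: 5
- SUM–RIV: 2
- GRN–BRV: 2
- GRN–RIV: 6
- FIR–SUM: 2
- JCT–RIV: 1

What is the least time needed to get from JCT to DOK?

16 min

Candidate routes:
JCT - RIV - SUM - FIR - HUB - DOK: 1+2+2+2+9 = 16
JCT - RIV - GRN - BRV - FIR - HUB - DOK: 1+6+2+5+2+9 = 25
Cheapest is JCT - RIV - SUM - FIR - HUB - DOK at 16 min.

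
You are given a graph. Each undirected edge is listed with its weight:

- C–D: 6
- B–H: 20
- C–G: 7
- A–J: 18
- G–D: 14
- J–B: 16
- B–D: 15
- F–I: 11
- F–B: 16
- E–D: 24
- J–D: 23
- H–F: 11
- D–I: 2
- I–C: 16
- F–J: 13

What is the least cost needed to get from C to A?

Settle nodes by increasing distance from C:
C: 0
D: 6  (via C)
G: 7  (via C)
I: 8  (via D)
F: 19  (via I)
B: 21  (via D)
J: 29  (via D)
E: 30  (via D)
H: 30  (via F)
A: 47  (via J)
Shortest route: C → D → J → A = 47.

47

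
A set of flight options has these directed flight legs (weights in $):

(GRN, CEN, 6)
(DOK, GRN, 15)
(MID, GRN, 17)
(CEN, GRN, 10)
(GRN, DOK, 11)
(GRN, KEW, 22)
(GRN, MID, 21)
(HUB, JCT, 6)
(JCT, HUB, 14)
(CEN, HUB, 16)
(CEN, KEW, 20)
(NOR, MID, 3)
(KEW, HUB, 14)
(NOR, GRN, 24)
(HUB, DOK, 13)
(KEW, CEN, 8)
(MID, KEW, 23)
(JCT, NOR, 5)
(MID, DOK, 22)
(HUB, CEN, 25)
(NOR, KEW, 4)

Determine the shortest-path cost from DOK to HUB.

$37

Candidate routes:
DOK - GRN - CEN - HUB: 15+6+16 = 37
DOK - GRN - KEW - HUB: 15+22+14 = 51
DOK - GRN - CEN - KEW - HUB: 15+6+20+14 = 55
DOK - GRN - KEW - CEN - HUB: 15+22+8+16 = 61
The minimum is $37 via DOK - GRN - CEN - HUB.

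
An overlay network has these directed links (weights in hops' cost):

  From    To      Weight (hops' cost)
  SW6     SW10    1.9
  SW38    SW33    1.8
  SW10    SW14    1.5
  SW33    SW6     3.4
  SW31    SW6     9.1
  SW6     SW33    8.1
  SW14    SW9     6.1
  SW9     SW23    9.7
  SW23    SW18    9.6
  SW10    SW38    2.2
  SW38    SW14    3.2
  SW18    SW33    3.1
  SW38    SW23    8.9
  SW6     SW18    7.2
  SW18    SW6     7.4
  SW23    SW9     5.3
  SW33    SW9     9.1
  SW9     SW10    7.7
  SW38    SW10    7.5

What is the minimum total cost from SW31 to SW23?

22.1 hops' cost

Running Dijkstra from SW31:
SW31: 0
SW6: 9.1  (via SW31)
SW10: 11  (via SW6)
SW14: 12.5  (via SW10)
SW38: 13.2  (via SW10)
SW33: 15  (via SW38)
SW18: 16.3  (via SW6)
SW9: 18.6  (via SW14)
SW23: 22.1  (via SW38)
Shortest route: SW31 → SW6 → SW10 → SW38 → SW23 = 22.1 hops' cost.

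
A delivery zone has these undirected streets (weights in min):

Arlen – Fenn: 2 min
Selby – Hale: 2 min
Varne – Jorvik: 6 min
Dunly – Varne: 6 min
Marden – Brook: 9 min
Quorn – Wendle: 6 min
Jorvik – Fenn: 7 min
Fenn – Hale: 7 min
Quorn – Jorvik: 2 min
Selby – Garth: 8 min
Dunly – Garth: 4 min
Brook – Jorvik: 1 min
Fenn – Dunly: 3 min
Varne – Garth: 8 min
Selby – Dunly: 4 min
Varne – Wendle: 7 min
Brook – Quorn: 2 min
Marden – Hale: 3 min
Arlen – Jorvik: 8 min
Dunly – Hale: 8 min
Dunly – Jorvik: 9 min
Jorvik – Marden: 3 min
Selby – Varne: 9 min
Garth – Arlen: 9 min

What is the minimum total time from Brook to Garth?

14 min

Running Dijkstra from Brook:
Brook: 0
Jorvik: 1  (via Brook)
Quorn: 2  (via Brook)
Marden: 4  (via Jorvik)
Varne: 7  (via Jorvik)
Hale: 7  (via Marden)
Fenn: 8  (via Jorvik)
Wendle: 8  (via Quorn)
Selby: 9  (via Hale)
Arlen: 9  (via Jorvik)
Dunly: 10  (via Jorvik)
Garth: 14  (via Dunly)
Shortest route: Brook–Jorvik–Dunly–Garth = 14 min.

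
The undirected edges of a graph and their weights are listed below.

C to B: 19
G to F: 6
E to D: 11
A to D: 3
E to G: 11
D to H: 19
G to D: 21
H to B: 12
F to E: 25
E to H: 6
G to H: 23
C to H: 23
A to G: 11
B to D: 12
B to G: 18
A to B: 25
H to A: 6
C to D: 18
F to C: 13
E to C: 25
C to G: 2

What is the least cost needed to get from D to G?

14

Candidate routes:
D–A–G: 3+11 = 14
D–E–G: 11+11 = 22
D–G: 21 = 21
D–C–G: 18+2 = 20
Cheapest is D–A–G at 14.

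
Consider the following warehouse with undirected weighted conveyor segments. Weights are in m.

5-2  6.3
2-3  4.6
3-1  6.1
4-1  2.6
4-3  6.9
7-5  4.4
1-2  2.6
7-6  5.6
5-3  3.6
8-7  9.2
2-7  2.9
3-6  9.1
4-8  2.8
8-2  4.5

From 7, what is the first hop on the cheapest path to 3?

Compare a few routes:
7 → 5 → 3: 4.4+3.6 = 8
7 → 2 → 3: 2.9+4.6 = 7.5
7 → 2 → 1 → 3: 2.9+2.6+6.1 = 11.6
Cheapest is 7 → 2 → 3 at 7.5 m.
So from 7 the first move is to 2.

2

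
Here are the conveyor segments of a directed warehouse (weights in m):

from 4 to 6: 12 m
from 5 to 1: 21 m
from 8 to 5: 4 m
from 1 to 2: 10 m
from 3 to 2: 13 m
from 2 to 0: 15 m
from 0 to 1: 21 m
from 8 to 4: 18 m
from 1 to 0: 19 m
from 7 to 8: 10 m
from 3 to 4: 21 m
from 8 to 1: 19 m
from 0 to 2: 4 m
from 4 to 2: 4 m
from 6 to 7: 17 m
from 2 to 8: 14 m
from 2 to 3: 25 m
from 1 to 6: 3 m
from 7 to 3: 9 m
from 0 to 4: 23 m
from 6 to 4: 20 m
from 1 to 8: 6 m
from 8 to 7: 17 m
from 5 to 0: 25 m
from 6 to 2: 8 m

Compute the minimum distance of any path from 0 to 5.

22 m

Compare a few routes:
0 - 4 - 2 - 8 - 5: 23+4+14+4 = 45
0 - 1 - 2 - 8 - 5: 21+10+14+4 = 49
0 - 1 - 8 - 5: 21+6+4 = 31
0 - 2 - 8 - 5: 4+14+4 = 22
Cheapest is 0 - 2 - 8 - 5 at 22 m.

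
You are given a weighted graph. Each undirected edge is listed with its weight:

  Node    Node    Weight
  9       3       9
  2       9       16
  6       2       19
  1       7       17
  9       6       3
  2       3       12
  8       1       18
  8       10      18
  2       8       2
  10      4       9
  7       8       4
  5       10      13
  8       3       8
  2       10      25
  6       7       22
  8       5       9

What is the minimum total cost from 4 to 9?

Candidate routes:
4 → 10 → 8 → 2 → 9: 9+18+2+16 = 45
4 → 10 → 5 → 8 → 2 → 9: 9+13+9+2+16 = 49
4 → 10 → 5 → 8 → 3 → 9: 9+13+9+8+9 = 48
4 → 10 → 8 → 3 → 9: 9+18+8+9 = 44
The minimum is 44 via 4 → 10 → 8 → 3 → 9.

44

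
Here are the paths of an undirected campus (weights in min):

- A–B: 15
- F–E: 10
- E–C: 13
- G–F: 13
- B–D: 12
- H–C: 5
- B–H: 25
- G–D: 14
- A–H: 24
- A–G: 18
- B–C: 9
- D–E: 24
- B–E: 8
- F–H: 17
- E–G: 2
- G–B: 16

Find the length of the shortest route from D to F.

Enumerating some paths:
D–G–F: 14+13 = 27
D–G–E–F: 14+2+10 = 26
The minimum is 26 min via D–G–E–F.

26 min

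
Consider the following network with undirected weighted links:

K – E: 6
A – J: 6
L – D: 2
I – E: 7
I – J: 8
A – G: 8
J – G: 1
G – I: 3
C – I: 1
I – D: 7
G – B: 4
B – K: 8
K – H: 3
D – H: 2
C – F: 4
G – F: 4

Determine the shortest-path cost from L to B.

Settle nodes by increasing distance from L:
L: 0
D: 2  (via L)
H: 4  (via D)
K: 7  (via H)
I: 9  (via D)
C: 10  (via I)
G: 12  (via I)
E: 13  (via K)
J: 13  (via G)
F: 14  (via C)
B: 15  (via K)
Shortest route: L → D → H → K → B = 15.

15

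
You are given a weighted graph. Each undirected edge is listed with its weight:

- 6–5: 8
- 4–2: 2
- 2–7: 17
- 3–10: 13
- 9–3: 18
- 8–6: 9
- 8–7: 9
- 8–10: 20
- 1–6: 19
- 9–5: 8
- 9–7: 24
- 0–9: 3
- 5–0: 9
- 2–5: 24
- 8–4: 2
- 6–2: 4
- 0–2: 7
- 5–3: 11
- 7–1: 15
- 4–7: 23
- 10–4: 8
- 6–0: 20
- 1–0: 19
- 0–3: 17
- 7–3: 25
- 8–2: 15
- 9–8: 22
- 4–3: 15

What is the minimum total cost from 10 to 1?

33

Shortest distances from 10:
10: 0
4: 8  (via 10)
2: 10  (via 4)
8: 10  (via 4)
3: 13  (via 10)
6: 14  (via 2)
0: 17  (via 2)
7: 19  (via 8)
9: 20  (via 0)
5: 22  (via 6)
1: 33  (via 6)
Shortest route: 10–4–2–6–1 = 33.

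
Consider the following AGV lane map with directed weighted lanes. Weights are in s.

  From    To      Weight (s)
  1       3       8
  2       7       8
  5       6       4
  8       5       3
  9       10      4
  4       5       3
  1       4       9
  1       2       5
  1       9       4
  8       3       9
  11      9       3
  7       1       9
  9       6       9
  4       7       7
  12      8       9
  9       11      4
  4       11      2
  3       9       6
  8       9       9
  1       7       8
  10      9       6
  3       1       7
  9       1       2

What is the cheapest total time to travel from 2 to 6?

Enumerating some paths:
2–7–1–9–6: 8+9+4+9 = 30
2–7–1–4–5–6: 8+9+9+3+4 = 33
Cheapest is 2–7–1–9–6 at 30 s.

30 s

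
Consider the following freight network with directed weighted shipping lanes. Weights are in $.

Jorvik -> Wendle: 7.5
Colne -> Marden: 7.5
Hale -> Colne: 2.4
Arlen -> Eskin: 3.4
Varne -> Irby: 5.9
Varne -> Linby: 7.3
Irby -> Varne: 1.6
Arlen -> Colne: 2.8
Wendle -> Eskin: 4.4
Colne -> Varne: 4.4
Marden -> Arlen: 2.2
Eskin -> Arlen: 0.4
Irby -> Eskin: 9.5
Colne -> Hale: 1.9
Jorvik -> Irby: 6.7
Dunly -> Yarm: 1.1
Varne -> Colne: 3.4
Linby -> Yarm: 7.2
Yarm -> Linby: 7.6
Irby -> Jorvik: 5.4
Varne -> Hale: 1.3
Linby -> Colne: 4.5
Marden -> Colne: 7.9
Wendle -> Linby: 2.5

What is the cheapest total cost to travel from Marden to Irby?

$15.3

Running Dijkstra from Marden:
Marden: 0
Arlen: 2.2  (via Marden)
Colne: 5  (via Arlen)
Eskin: 5.6  (via Arlen)
Hale: 6.9  (via Colne)
Varne: 9.4  (via Colne)
Irby: 15.3  (via Varne)
Shortest route: Marden–Arlen–Colne–Varne–Irby = $15.3.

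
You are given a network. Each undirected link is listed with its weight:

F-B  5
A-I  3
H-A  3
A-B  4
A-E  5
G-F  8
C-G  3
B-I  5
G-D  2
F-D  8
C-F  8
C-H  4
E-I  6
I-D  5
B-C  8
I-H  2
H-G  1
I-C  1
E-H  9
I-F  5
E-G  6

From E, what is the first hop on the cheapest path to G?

Candidate routes:
E–G: 6 = 6
E–A–H–G: 5+3+1 = 9
The minimum is 6 via E–G.
So from E the first move is to G.

G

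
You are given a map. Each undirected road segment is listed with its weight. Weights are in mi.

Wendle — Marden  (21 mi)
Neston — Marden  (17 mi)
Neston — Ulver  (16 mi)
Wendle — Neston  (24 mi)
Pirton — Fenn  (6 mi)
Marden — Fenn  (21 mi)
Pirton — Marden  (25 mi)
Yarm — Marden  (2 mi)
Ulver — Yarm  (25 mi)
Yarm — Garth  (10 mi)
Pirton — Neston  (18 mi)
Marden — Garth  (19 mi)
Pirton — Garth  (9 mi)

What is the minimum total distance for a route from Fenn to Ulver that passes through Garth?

50 mi

Shortest Fenn→Garth: Fenn–Pirton–Garth = 15
Shortest Garth→Ulver: Garth–Yarm–Ulver = 35
Total via Garth: 15 + 35 = 50 mi.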